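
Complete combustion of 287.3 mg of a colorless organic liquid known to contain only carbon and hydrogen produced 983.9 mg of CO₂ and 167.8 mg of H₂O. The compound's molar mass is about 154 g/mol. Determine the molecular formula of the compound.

C12H10

mol C = 0.9839 g CO₂ ÷ 44.009 g/mol = 0.022357 mol
mol H = 2 × 0.1678 g H₂O ÷ 18.015 g/mol = 0.018629 mol
Divide by the smallest (0.018629 mol): C 1.200, H 1.000
Multiplying each by 5 gives whole numbers: C 6.00, H 5.00
Empirical formula: C6H5
Empirical-formula mass = 77.11 g/mol; 154 ÷ 77.11 ≈ 2, so the molecular formula is C12H10.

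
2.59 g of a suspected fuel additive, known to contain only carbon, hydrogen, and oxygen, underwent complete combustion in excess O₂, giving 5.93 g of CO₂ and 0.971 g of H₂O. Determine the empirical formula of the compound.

C5H4O2

mol C = 5.93 g CO₂ ÷ 44.009 g/mol = 0.1347 mol
mol H = 2 × 0.971 g H₂O ÷ 18.015 g/mol = 0.1078 mol
mass O = 2.59 − (1.618 + 0.1087) = 0.8629 g → mol O = 0.8629 ÷ 15.999 = 0.05394 mol
Divide by the smallest (0.05394 mol): C 2.498, H 1.999, O 1.000
Multiplying each by 2 gives whole numbers: C 5.00, H 4.00, O 2.00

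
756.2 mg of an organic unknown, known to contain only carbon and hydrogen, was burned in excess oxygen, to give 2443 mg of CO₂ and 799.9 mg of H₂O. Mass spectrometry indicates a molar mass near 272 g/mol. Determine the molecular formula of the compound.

C20H32

mol C = 2.443 g CO₂ ÷ 44.009 g/mol = 0.055511 mol
mol H = 2 × 0.7999 g H₂O ÷ 18.015 g/mol = 0.088804 mol
Divide by the smallest (0.055511 mol): C 1.000, H 1.600
Multiplying each by 5 gives whole numbers: C 5.00, H 8.00
Empirical formula: C5H8
Empirical-formula mass = 68.12 g/mol; 272 ÷ 68.12 ≈ 4, so the molecular formula is C20H32.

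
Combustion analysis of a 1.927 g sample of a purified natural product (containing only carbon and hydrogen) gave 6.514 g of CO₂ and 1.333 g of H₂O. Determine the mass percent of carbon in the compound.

92.26%

mol C = 6.514 g CO₂ ÷ 44.009 g/mol = 0.14802 mol
mol H = 2 × 1.333 g H₂O ÷ 18.015 g/mol = 0.14799 mol
mass % C = 1.7778 g ÷ 1.927 g × 100%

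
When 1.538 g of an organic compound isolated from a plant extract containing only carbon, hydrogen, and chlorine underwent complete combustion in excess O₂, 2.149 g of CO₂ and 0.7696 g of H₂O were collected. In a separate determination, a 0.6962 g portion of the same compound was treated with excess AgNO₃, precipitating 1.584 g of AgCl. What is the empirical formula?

mol C = 2.149 g CO₂ ÷ 44.009 g/mol = 0.048831 mol
mol H = 2 × 0.7696 g H₂O ÷ 18.015 g/mol = 0.085440 mol
From the AgCl data: mol Cl per gram of compound = (1.584 ÷ 143.318) ÷ 0.6962 = 0.015875 mol/g, so in the 1.538 g combustion sample mol Cl = 0.024416 mol
Divide by the smallest (0.024416 mol): C 2.000, H 3.499, Cl 1.000
Multiplying each by 2 gives whole numbers: C 4.00, H 7.00, Cl 2.00

C4H7Cl2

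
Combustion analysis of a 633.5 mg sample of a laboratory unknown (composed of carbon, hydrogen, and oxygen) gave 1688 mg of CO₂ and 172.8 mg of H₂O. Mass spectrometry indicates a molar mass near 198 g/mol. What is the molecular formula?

C12H6O3

mol C = 1.688 g CO₂ ÷ 44.009 g/mol = 0.038356 mol
mol H = 2 × 0.1728 g H₂O ÷ 18.015 g/mol = 0.019184 mol
mass O = 0.6335 − (0.46069 + 0.019337) = 0.15347 g → mol O = 0.15347 ÷ 15.999 = 0.0095925 mol
Divide by the smallest (0.0095925 mol): C 3.999, H 2.000, O 1.000
Empirical formula: C4H2O
Empirical-formula mass = 66.06 g/mol; 198 ÷ 66.06 ≈ 3, so the molecular formula is C12H6O3.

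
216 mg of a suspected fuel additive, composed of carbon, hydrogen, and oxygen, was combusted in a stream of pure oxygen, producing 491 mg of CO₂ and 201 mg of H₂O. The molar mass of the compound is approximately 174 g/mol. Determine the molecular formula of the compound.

C9H18O3

mol C = 0.491 g CO₂ ÷ 44.009 g/mol = 0.01116 mol
mol H = 2 × 0.201 g H₂O ÷ 18.015 g/mol = 0.02231 mol
mass O = 0.216 − (0.1340 + 0.02249) = 0.05950 g → mol O = 0.05950 ÷ 15.999 = 0.003719 mol
Divide by the smallest (0.003719 mol): C 3.000, H 6.000, O 1.000
Empirical formula: C3H6O
Empirical-formula mass = 58.08 g/mol; 174 ÷ 58.08 ≈ 3, so the molecular formula is C9H18O3.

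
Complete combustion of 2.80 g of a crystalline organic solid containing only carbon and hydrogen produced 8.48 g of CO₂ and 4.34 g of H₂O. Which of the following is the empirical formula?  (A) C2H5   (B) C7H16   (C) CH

mol C = 8.48 g CO₂ ÷ 44.009 g/mol = 0.1927 mol
mol H = 2 × 4.34 g H₂O ÷ 18.015 g/mol = 0.4818 mol
Divide by the smallest (0.1927 mol): C 1.000, H 2.501
Multiplying each by 2 gives whole numbers: C 2.00, H 5.00

(A) C2H5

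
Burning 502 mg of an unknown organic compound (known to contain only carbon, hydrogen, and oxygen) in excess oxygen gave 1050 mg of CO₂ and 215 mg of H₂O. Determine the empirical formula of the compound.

mol C = 1.05 g CO₂ ÷ 44.009 g/mol = 0.02386 mol
mol H = 2 × 0.215 g H₂O ÷ 18.015 g/mol = 0.02387 mol
mass O = 0.502 − (0.2866 + 0.02406) = 0.1914 g → mol O = 0.1914 ÷ 15.999 = 0.01196 mol
Divide by the smallest (0.01196 mol): C 1.995, H 1.995, O 1.000

C2H2O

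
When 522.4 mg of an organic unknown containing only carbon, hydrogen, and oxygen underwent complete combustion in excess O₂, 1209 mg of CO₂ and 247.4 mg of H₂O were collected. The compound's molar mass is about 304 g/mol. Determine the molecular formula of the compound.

mol C = 1.209 g CO₂ ÷ 44.009 g/mol = 0.027472 mol
mol H = 2 × 0.2474 g H₂O ÷ 18.015 g/mol = 0.027466 mol
mass O = 0.5224 − (0.32996 + 0.027686) = 0.16475 g → mol O = 0.16475 ÷ 15.999 = 0.010298 mol
Divide by the smallest (0.010298 mol): C 2.668, H 2.667, O 1.000
Multiplying each by 3 gives whole numbers: C 8.00, H 8.00, O 3.00
Empirical formula: C8H8O3
Empirical-formula mass = 152.15 g/mol; 304 ÷ 152.15 ≈ 2, so the molecular formula is C16H16O6.

C16H16O6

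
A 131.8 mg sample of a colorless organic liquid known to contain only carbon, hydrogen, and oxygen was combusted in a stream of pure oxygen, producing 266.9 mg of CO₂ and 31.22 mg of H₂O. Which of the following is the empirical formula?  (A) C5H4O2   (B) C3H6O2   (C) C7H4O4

(C) C7H4O4

mol C = 0.2669 g CO₂ ÷ 44.009 g/mol = 0.0060647 mol
mol H = 2 × 0.03122 g H₂O ÷ 18.015 g/mol = 0.0034660 mol
mass O = 0.1318 − (0.072843 + 0.0034937) = 0.055464 g → mol O = 0.055464 ÷ 15.999 = 0.0034667 mol
Divide by the smallest (0.0034660 mol): C 1.750, H 1.000, O 1.000
Multiplying each by 4 gives whole numbers: C 7.00, H 4.00, O 4.00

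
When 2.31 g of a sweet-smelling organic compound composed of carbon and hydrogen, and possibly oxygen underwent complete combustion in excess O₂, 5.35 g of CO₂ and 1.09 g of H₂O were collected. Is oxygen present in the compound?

mol C = 5.35 g CO₂ ÷ 44.009 g/mol = 0.1216 mol
mol H = 2 × 1.09 g H₂O ÷ 18.015 g/mol = 0.1210 mol
C and H account for only 1.582 g of the 2.31 g sample; the remaining 0.7279 g must be oxygen.

yes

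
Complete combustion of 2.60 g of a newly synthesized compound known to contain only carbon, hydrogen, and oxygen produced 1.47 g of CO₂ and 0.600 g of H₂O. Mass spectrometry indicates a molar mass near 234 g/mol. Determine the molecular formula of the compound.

C3H6O12

mol C = 1.47 g CO₂ ÷ 44.009 g/mol = 0.03340 mol
mol H = 2 × 0.600 g H₂O ÷ 18.015 g/mol = 0.06661 mol
mass O = 2.60 − (0.4012 + 0.06714) = 2.132 g → mol O = 2.132 ÷ 15.999 = 0.1332 mol
Divide by the smallest (0.03340 mol): C 1.000, H 1.994, O 3.989
Empirical formula: CH2O4
Empirical-formula mass = 78.02 g/mol; 234 ÷ 78.02 ≈ 3, so the molecular formula is C3H6O12.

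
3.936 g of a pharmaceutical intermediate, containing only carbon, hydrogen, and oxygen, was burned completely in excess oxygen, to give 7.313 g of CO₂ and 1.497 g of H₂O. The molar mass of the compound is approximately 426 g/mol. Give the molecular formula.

mol C = 7.313 g CO₂ ÷ 44.009 g/mol = 0.16617 mol
mol H = 2 × 1.497 g H₂O ÷ 18.015 g/mol = 0.16619 mol
mass O = 3.936 − (1.9959 + 0.16752) = 1.7726 g → mol O = 1.7726 ÷ 15.999 = 0.11079 mol
Divide by the smallest (0.11079 mol): C 1.500, H 1.500, O 1.000
Multiplying each by 2 gives whole numbers: C 3.00, H 3.00, O 2.00
Empirical formula: C3H3O2
Empirical-formula mass = 71.06 g/mol; 426 ÷ 71.06 ≈ 6, so the molecular formula is C18H18O12.

C18H18O12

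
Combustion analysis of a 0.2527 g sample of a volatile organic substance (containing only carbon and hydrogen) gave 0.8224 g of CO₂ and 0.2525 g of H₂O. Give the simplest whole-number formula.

C2H3

mol C = 0.8224 g CO₂ ÷ 44.009 g/mol = 0.018687 mol
mol H = 2 × 0.2525 g H₂O ÷ 18.015 g/mol = 0.028032 mol
Divide by the smallest (0.018687 mol): C 1.000, H 1.500
Multiplying each by 2 gives whole numbers: C 2.00, H 3.00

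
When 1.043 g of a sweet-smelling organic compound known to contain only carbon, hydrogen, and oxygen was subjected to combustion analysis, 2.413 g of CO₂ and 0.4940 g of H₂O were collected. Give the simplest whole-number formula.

C8H8O3

mol C = 2.413 g CO₂ ÷ 44.009 g/mol = 0.054830 mol
mol H = 2 × 0.4940 g H₂O ÷ 18.015 g/mol = 0.054843 mol
mass O = 1.043 − (0.65856 + 0.055282) = 0.32916 g → mol O = 0.32916 ÷ 15.999 = 0.020574 mol
Divide by the smallest (0.020574 mol): C 2.665, H 2.666, O 1.000
Multiplying each by 3 gives whole numbers: C 8.00, H 8.00, O 3.00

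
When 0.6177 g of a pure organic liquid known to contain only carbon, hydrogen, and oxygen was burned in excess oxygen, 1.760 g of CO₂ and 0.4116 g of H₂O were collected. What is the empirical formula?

C7H8O

mol C = 1.760 g CO₂ ÷ 44.009 g/mol = 0.039992 mol
mol H = 2 × 0.4116 g H₂O ÷ 18.015 g/mol = 0.045695 mol
mass O = 0.6177 − (0.48034 + 0.046061) = 0.091297 g → mol O = 0.091297 ÷ 15.999 = 0.0057064 mol
Divide by the smallest (0.0057064 mol): C 7.008, H 8.008, O 1.000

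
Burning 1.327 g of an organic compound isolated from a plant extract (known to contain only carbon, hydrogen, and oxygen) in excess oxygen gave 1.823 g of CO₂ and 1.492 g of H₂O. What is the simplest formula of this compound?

CH4O

mol C = 1.823 g CO₂ ÷ 44.009 g/mol = 0.041423 mol
mol H = 2 × 1.492 g H₂O ÷ 18.015 g/mol = 0.16564 mol
mass O = 1.327 − (0.49754 + 0.16696) = 0.66250 g → mol O = 0.66250 ÷ 15.999 = 0.041409 mol
Divide by the smallest (0.041409 mol): C 1.000, H 4.000, O 1.000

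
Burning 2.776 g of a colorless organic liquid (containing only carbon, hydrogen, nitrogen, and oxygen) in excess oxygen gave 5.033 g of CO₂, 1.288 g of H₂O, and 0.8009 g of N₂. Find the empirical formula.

mol C = 5.033 g CO₂ ÷ 44.009 g/mol = 0.11436 mol
mol H = 2 × 1.288 g H₂O ÷ 18.015 g/mol = 0.14299 mol
mol N = 2 × 0.8009 g N₂ ÷ 28.014 g/mol = 0.057179 mol
mass O = 2.776 − (1.3736 + 0.14414 + 0.80090) = 0.45735 g → mol O = 0.45735 ÷ 15.999 = 0.028586 mol
Divide by the smallest (0.028586 mol): C 4.001, H 5.002, N 2.000, O 1.000

C4H5N2O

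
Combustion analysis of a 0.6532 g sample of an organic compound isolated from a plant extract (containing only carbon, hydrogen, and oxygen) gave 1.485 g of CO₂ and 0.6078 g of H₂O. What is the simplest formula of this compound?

C3H6O

mol C = 1.485 g CO₂ ÷ 44.009 g/mol = 0.033743 mol
mol H = 2 × 0.6078 g H₂O ÷ 18.015 g/mol = 0.067477 mol
mass O = 0.6532 − (0.40529 + 0.068017) = 0.17989 g → mol O = 0.17989 ÷ 15.999 = 0.011244 mol
Divide by the smallest (0.011244 mol): C 3.001, H 6.001, O 1.000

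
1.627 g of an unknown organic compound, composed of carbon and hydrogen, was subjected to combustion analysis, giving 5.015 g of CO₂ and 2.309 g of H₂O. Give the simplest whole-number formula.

mol C = 5.015 g CO₂ ÷ 44.009 g/mol = 0.11395 mol
mol H = 2 × 2.309 g H₂O ÷ 18.015 g/mol = 0.25634 mol
Divide by the smallest (0.11395 mol): C 1.000, H 2.250
Multiplying each by 4 gives whole numbers: C 4.00, H 9.00

C4H9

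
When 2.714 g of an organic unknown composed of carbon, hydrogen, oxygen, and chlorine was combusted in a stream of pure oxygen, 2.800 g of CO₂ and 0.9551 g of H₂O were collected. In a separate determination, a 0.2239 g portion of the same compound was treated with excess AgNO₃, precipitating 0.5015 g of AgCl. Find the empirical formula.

mol C = 2.800 g CO₂ ÷ 44.009 g/mol = 0.063623 mol
mol H = 2 × 0.9551 g H₂O ÷ 18.015 g/mol = 0.10603 mol
From the AgCl data: mol Cl per gram of compound = (0.5015 ÷ 143.318) ÷ 0.2239 = 0.015628 mol/g, so in the 2.714 g combustion sample mol Cl = 0.042416 mol
mass O = 2.714 − (0.76418 + 0.10688 + 1.5036) = 0.33930 g → mol O = 0.33930 ÷ 15.999 = 0.021208 mol
Divide by the smallest (0.021208 mol): C 3.000, H 5.000, Cl 2.000, O 1.000

C3H5Cl2O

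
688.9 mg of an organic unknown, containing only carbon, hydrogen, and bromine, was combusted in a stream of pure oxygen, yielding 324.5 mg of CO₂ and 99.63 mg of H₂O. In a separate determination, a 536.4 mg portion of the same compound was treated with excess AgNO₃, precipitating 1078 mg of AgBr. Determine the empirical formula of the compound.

mol C = 0.3245 g CO₂ ÷ 44.009 g/mol = 0.0073735 mol
mol H = 2 × 0.09963 g H₂O ÷ 18.015 g/mol = 0.011061 mol
From the AgBr data: mol Br per gram of compound = (1.078 ÷ 187.772) ÷ 0.5364 = 0.010703 mol/g, so in the 0.6889 g combustion sample mol Br = 0.0073732 mol
Divide by the smallest (0.0073732 mol): C 1.000, H 1.500, Br 1.000
Multiplying each by 2 gives whole numbers: C 2.00, H 3.00, Br 2.00

C2H3Br2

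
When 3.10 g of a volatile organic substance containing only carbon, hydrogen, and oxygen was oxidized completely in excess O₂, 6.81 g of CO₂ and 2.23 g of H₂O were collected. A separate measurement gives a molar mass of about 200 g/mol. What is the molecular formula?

C10H16O4

mol C = 6.81 g CO₂ ÷ 44.009 g/mol = 0.1547 mol
mol H = 2 × 2.23 g H₂O ÷ 18.015 g/mol = 0.2476 mol
mass O = 3.10 − (1.859 + 0.2496) = 0.9919 g → mol O = 0.9919 ÷ 15.999 = 0.06199 mol
Divide by the smallest (0.06199 mol): C 2.496, H 3.993, O 1.000
Multiplying each by 2 gives whole numbers: C 4.99, H 7.99, O 2.00
Empirical formula: C5H8O2
Empirical-formula mass = 100.12 g/mol; 200 ÷ 100.12 ≈ 2, so the molecular formula is C10H16O4.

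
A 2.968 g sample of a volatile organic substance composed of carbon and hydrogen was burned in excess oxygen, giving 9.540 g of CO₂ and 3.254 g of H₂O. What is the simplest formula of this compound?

C3H5

mol C = 9.540 g CO₂ ÷ 44.009 g/mol = 0.21677 mol
mol H = 2 × 3.254 g H₂O ÷ 18.015 g/mol = 0.36125 mol
Divide by the smallest (0.21677 mol): C 1.000, H 1.667
Multiplying each by 3 gives whole numbers: C 3.00, H 5.00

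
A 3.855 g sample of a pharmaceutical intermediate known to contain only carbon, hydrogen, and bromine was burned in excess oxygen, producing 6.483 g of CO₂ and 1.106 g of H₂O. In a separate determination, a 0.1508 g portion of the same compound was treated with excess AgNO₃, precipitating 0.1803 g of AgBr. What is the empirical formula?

mol C = 6.483 g CO₂ ÷ 44.009 g/mol = 0.14731 mol
mol H = 2 × 1.106 g H₂O ÷ 18.015 g/mol = 0.12279 mol
From the AgBr data: mol Br per gram of compound = (0.1803 ÷ 187.772) ÷ 0.1508 = 0.0063674 mol/g, so in the 3.855 g combustion sample mol Br = 0.024546 mol
Divide by the smallest (0.024546 mol): C 6.001, H 5.002, Br 1.000

C6H5Br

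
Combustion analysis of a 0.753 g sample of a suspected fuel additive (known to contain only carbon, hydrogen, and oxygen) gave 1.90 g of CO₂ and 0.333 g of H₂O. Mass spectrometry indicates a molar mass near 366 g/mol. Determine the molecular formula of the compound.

mol C = 1.90 g CO₂ ÷ 44.009 g/mol = 0.04317 mol
mol H = 2 × 0.333 g H₂O ÷ 18.015 g/mol = 0.03697 mol
mass O = 0.753 − (0.5186 + 0.03726) = 0.1972 g → mol O = 0.1972 ÷ 15.999 = 0.01232 mol
Divide by the smallest (0.01232 mol): C 3.503, H 3.000, O 1.000
Multiplying each by 2 gives whole numbers: C 7.01, H 6.00, O 2.00
Empirical formula: C7H6O2
Empirical-formula mass = 122.12 g/mol; 366 ÷ 122.12 ≈ 3, so the molecular formula is C21H18O6.

C21H18O6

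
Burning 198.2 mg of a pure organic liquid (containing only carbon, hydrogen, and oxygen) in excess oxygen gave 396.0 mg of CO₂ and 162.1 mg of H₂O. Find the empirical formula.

mol C = 0.3960 g CO₂ ÷ 44.009 g/mol = 0.0089982 mol
mol H = 2 × 0.1621 g H₂O ÷ 18.015 g/mol = 0.017996 mol
mass O = 0.1982 − (0.10808 + 0.018140) = 0.071983 g → mol O = 0.071983 ÷ 15.999 = 0.0044992 mol
Divide by the smallest (0.0044992 mol): C 2.000, H 4.000, O 1.000

C2H4O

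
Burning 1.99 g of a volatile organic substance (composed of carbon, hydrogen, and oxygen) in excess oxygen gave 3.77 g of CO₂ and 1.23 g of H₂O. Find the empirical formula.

mol C = 3.77 g CO₂ ÷ 44.009 g/mol = 0.08566 mol
mol H = 2 × 1.23 g H₂O ÷ 18.015 g/mol = 0.1366 mol
mass O = 1.99 − (1.029 + 0.1376) = 0.8234 g → mol O = 0.8234 ÷ 15.999 = 0.05147 mol
Divide by the smallest (0.05147 mol): C 1.664, H 2.653, O 1.000
Multiplying each by 3 gives whole numbers: C 4.99, H 7.96, O 3.00

C5H8O3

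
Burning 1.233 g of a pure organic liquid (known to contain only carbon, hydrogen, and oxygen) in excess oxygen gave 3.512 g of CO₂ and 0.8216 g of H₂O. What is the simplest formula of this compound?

C7H8O

mol C = 3.512 g CO₂ ÷ 44.009 g/mol = 0.079802 mol
mol H = 2 × 0.8216 g H₂O ÷ 18.015 g/mol = 0.091213 mol
mass O = 1.233 − (0.95850 + 0.091943) = 0.18256 g → mol O = 0.18256 ÷ 15.999 = 0.011411 mol
Divide by the smallest (0.011411 mol): C 6.994, H 7.994, O 1.000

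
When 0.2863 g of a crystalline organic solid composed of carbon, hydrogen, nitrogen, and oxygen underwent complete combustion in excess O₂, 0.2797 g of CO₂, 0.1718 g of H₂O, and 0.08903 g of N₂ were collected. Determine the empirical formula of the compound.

CH3NO

mol C = 0.2797 g CO₂ ÷ 44.009 g/mol = 0.0063555 mol
mol H = 2 × 0.1718 g H₂O ÷ 18.015 g/mol = 0.019073 mol
mol N = 2 × 0.08903 g N₂ ÷ 28.014 g/mol = 0.0063561 mol
mass O = 0.2863 − (0.076336 + 0.019226 + 0.089030) = 0.10171 g → mol O = 0.10171 ÷ 15.999 = 0.0063572 mol
Divide by the smallest (0.0063555 mol): C 1.000, H 3.001, N 1.000, O 1.000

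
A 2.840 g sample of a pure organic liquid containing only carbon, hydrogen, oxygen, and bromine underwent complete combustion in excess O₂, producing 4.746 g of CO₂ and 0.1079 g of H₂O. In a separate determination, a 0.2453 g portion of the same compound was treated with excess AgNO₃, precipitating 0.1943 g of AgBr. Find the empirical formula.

mol C = 4.746 g CO₂ ÷ 44.009 g/mol = 0.10784 mol
mol H = 2 × 0.1079 g H₂O ÷ 18.015 g/mol = 0.011979 mol
From the AgBr data: mol Br per gram of compound = (0.1943 ÷ 187.772) ÷ 0.2453 = 0.0042184 mol/g, so in the 2.840 g combustion sample mol Br = 0.011980 mol
mass O = 2.840 − (1.2953 + 0.012075 + 0.95726) = 0.57538 g → mol O = 0.57538 ÷ 15.999 = 0.035963 mol
Divide by the smallest (0.011979 mol): C 9.003, H 1.000, Br 1.000, O 3.002

C9HBrO3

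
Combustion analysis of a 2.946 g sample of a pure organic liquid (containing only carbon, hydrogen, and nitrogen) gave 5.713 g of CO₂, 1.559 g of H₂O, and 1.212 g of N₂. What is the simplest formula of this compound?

mol C = 5.713 g CO₂ ÷ 44.009 g/mol = 0.12981 mol
mol H = 2 × 1.559 g H₂O ÷ 18.015 g/mol = 0.17308 mol
mol N = 2 × 1.212 g N₂ ÷ 28.014 g/mol = 0.086528 mol
Divide by the smallest (0.086528 mol): C 1.500, H 2.000, N 1.000
Multiplying each by 2 gives whole numbers: C 3.00, H 4.00, N 2.00

C3H4N2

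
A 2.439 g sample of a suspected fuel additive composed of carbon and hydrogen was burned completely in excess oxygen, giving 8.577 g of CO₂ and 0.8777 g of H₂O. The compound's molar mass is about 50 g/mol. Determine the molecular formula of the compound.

C4H2

mol C = 8.577 g CO₂ ÷ 44.009 g/mol = 0.19489 mol
mol H = 2 × 0.8777 g H₂O ÷ 18.015 g/mol = 0.097441 mol
Divide by the smallest (0.097441 mol): C 2.000, H 1.000
Empirical formula: C2H
Empirical-formula mass = 25.03 g/mol; 50 ÷ 25.03 ≈ 2, so the molecular formula is C4H2.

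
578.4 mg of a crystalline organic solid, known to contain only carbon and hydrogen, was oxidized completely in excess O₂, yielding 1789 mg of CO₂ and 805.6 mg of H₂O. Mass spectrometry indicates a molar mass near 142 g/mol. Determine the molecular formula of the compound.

C10H22

mol C = 1.789 g CO₂ ÷ 44.009 g/mol = 0.040651 mol
mol H = 2 × 0.8056 g H₂O ÷ 18.015 g/mol = 0.089437 mol
Divide by the smallest (0.040651 mol): C 1.000, H 2.200
Multiplying each by 5 gives whole numbers: C 5.00, H 11.00
Empirical formula: C5H11
Empirical-formula mass = 71.14 g/mol; 142 ÷ 71.14 ≈ 2, so the molecular formula is C10H22.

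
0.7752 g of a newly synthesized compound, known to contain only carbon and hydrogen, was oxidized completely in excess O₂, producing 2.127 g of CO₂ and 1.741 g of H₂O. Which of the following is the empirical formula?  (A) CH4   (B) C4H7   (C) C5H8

mol C = 2.127 g CO₂ ÷ 44.009 g/mol = 0.048331 mol
mol H = 2 × 1.741 g H₂O ÷ 18.015 g/mol = 0.19328 mol
Divide by the smallest (0.048331 mol): C 1.000, H 3.999

(A) CH4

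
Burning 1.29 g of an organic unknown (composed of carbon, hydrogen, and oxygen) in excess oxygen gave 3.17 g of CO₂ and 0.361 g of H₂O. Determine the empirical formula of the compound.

mol C = 3.17 g CO₂ ÷ 44.009 g/mol = 0.07203 mol
mol H = 2 × 0.361 g H₂O ÷ 18.015 g/mol = 0.04008 mol
mass O = 1.29 − (0.8652 + 0.04040) = 0.3844 g → mol O = 0.3844 ÷ 15.999 = 0.02403 mol
Divide by the smallest (0.02403 mol): C 2.998, H 1.668, O 1.000
Multiplying each by 3 gives whole numbers: C 8.99, H 5.00, O 3.00

C9H5O3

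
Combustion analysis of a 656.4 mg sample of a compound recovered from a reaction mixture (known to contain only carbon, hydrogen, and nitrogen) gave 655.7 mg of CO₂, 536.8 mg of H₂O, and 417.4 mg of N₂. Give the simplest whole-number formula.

CH4N2

mol C = 0.6557 g CO₂ ÷ 44.009 g/mol = 0.014899 mol
mol H = 2 × 0.5368 g H₂O ÷ 18.015 g/mol = 0.059595 mol
mol N = 2 × 0.4174 g N₂ ÷ 28.014 g/mol = 0.029799 mol
Divide by the smallest (0.014899 mol): C 1.000, H 4.000, N 2.000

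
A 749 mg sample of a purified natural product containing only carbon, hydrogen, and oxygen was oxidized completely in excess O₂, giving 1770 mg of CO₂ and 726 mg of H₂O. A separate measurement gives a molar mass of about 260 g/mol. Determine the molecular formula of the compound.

mol C = 1.77 g CO₂ ÷ 44.009 g/mol = 0.04022 mol
mol H = 2 × 0.726 g H₂O ÷ 18.015 g/mol = 0.08060 mol
mass O = 0.749 − (0.4831 + 0.08124) = 0.1847 g → mol O = 0.1847 ÷ 15.999 = 0.01154 mol
Divide by the smallest (0.01154 mol): C 3.484, H 6.982, O 1.000
Multiplying each by 2 gives whole numbers: C 6.97, H 13.96, O 2.00
Empirical formula: C7H14O2
Empirical-formula mass = 130.19 g/mol; 260 ÷ 130.19 ≈ 2, so the molecular formula is C14H28O4.

C14H28O4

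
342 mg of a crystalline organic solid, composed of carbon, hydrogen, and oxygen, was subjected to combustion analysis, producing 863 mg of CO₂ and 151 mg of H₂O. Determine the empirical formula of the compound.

C7H6O2

mol C = 0.863 g CO₂ ÷ 44.009 g/mol = 0.01961 mol
mol H = 2 × 0.151 g H₂O ÷ 18.015 g/mol = 0.01676 mol
mass O = 0.342 − (0.2355 + 0.01690) = 0.08957 g → mol O = 0.08957 ÷ 15.999 = 0.005599 mol
Divide by the smallest (0.005599 mol): C 3.503, H 2.994, O 1.000
Multiplying each by 2 gives whole numbers: C 7.01, H 5.99, O 2.00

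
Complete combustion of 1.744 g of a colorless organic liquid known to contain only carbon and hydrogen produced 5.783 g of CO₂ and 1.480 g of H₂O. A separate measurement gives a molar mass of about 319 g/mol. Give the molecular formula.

C24H30

mol C = 5.783 g CO₂ ÷ 44.009 g/mol = 0.13140 mol
mol H = 2 × 1.480 g H₂O ÷ 18.015 g/mol = 0.16431 mol
Divide by the smallest (0.13140 mol): C 1.000, H 1.250
Multiplying each by 4 gives whole numbers: C 4.00, H 5.00
Empirical formula: C4H5
Empirical-formula mass = 53.08 g/mol; 319 ÷ 53.08 ≈ 6, so the molecular formula is C24H30.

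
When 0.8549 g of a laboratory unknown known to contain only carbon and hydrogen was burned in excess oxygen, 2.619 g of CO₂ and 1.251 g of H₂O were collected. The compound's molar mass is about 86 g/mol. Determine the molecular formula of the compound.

C6H14

mol C = 2.619 g CO₂ ÷ 44.009 g/mol = 0.059511 mol
mol H = 2 × 1.251 g H₂O ÷ 18.015 g/mol = 0.13888 mol
Divide by the smallest (0.059511 mol): C 1.000, H 2.334
Multiplying each by 3 gives whole numbers: C 3.00, H 7.00
Empirical formula: C3H7
Empirical-formula mass = 43.09 g/mol; 86 ÷ 43.09 ≈ 2, so the molecular formula is C6H14.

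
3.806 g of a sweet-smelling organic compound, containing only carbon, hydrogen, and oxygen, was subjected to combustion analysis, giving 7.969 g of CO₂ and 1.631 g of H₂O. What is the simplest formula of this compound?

C2H2O

mol C = 7.969 g CO₂ ÷ 44.009 g/mol = 0.18108 mol
mol H = 2 × 1.631 g H₂O ÷ 18.015 g/mol = 0.18107 mol
mass O = 3.806 − (2.1749 + 0.18252) = 1.4486 g → mol O = 1.4486 ÷ 15.999 = 0.090541 mol
Divide by the smallest (0.090541 mol): C 2.000, H 2.000, O 1.000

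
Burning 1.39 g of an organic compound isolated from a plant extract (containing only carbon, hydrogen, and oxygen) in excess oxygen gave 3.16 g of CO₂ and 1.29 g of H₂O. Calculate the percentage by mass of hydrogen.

10.4%

mol C = 3.16 g CO₂ ÷ 44.009 g/mol = 0.07180 mol
mol H = 2 × 1.29 g H₂O ÷ 18.015 g/mol = 0.1432 mol
mass O = 1.39 − (0.8624 + 0.1444) = 0.3832 g → mol O = 0.3832 ÷ 15.999 = 0.02395 mol
mass % H = 0.1444 g ÷ 1.39 g × 100%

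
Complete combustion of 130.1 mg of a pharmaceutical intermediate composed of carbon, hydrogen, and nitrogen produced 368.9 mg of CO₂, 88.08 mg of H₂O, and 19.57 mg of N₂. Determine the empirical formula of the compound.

mol C = 0.3689 g CO₂ ÷ 44.009 g/mol = 0.0083824 mol
mol H = 2 × 0.08808 g H₂O ÷ 18.015 g/mol = 0.0097785 mol
mol N = 2 × 0.01957 g N₂ ÷ 28.014 g/mol = 0.0013972 mol
Divide by the smallest (0.0013972 mol): C 6.000, H 6.999, N 1.000

C6H7N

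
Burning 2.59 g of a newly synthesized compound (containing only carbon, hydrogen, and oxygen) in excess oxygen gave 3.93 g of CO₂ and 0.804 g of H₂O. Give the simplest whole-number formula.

CHO

mol C = 3.93 g CO₂ ÷ 44.009 g/mol = 0.08930 mol
mol H = 2 × 0.804 g H₂O ÷ 18.015 g/mol = 0.08926 mol
mass O = 2.59 − (1.073 + 0.08997) = 1.427 g → mol O = 1.427 ÷ 15.999 = 0.08922 mol
Divide by the smallest (0.08922 mol): C 1.001, H 1.000, O 1.000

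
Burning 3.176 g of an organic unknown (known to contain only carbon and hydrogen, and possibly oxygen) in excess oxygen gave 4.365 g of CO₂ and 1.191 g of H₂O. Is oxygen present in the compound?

yes

mol C = 4.365 g CO₂ ÷ 44.009 g/mol = 0.099184 mol
mol H = 2 × 1.191 g H₂O ÷ 18.015 g/mol = 0.13222 mol
C and H account for only 1.3246 g of the 3.176 g sample; the remaining 1.8514 g must be oxygen.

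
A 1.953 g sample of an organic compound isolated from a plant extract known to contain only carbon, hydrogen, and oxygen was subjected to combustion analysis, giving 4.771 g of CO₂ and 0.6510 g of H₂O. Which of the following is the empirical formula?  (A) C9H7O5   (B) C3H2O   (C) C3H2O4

mol C = 4.771 g CO₂ ÷ 44.009 g/mol = 0.10841 mol
mol H = 2 × 0.6510 g H₂O ÷ 18.015 g/mol = 0.072273 mol
mass O = 1.953 − (1.3021 + 0.072851) = 0.57804 g → mol O = 0.57804 ÷ 15.999 = 0.036130 mol
Divide by the smallest (0.036130 mol): C 3.001, H 2.000, O 1.000

(B) C3H2O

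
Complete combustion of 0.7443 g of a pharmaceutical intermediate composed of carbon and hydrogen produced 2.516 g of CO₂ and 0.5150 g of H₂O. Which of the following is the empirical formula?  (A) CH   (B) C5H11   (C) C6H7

(A) CH

mol C = 2.516 g CO₂ ÷ 44.009 g/mol = 0.057170 mol
mol H = 2 × 0.5150 g H₂O ÷ 18.015 g/mol = 0.057175 mol
Divide by the smallest (0.057170 mol): C 1.000, H 1.000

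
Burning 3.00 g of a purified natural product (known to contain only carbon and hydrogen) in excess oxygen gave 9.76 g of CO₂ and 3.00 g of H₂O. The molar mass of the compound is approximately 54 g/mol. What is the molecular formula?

mol C = 9.76 g CO₂ ÷ 44.009 g/mol = 0.2218 mol
mol H = 2 × 3.00 g H₂O ÷ 18.015 g/mol = 0.3331 mol
Divide by the smallest (0.2218 mol): C 1.000, H 1.502
Multiplying each by 2 gives whole numbers: C 2.00, H 3.00
Empirical formula: C2H3
Empirical-formula mass = 27.05 g/mol; 54 ÷ 27.05 ≈ 2, so the molecular formula is C4H6.

C4H6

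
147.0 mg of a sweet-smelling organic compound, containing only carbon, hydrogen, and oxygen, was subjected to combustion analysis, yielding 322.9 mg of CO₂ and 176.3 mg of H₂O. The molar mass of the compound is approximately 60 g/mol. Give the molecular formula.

C3H8O

mol C = 0.3229 g CO₂ ÷ 44.009 g/mol = 0.0073371 mol
mol H = 2 × 0.1763 g H₂O ÷ 18.015 g/mol = 0.019573 mol
mass O = 0.1470 − (0.088126 + 0.019729) = 0.039145 g → mol O = 0.039145 ÷ 15.999 = 0.0024467 mol
Divide by the smallest (0.0024467 mol): C 2.999, H 8.000, O 1.000
Empirical formula: C3H8O
Empirical-formula mass = 60.10 g/mol; 60 ÷ 60.10 ≈ 1, so the molecular formula is C3H8O.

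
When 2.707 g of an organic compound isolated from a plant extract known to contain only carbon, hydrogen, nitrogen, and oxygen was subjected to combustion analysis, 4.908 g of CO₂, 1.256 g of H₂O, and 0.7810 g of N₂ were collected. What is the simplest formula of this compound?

C4H5N2O

mol C = 4.908 g CO₂ ÷ 44.009 g/mol = 0.11152 mol
mol H = 2 × 1.256 g H₂O ÷ 18.015 g/mol = 0.13944 mol
mol N = 2 × 0.7810 g N₂ ÷ 28.014 g/mol = 0.055758 mol
mass O = 2.707 − (1.3395 + 0.14055 + 0.78100) = 0.44595 g → mol O = 0.44595 ÷ 15.999 = 0.027873 mol
Divide by the smallest (0.027873 mol): C 4.001, H 5.003, N 2.000, O 1.000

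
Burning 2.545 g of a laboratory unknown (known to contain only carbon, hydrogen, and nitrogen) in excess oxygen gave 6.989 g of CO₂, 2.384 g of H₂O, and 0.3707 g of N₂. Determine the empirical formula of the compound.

mol C = 6.989 g CO₂ ÷ 44.009 g/mol = 0.15881 mol
mol H = 2 × 2.384 g H₂O ÷ 18.015 g/mol = 0.26467 mol
mol N = 2 × 0.3707 g N₂ ÷ 28.014 g/mol = 0.026465 mol
Divide by the smallest (0.026465 mol): C 6.001, H 10.001, N 1.000

C6H10N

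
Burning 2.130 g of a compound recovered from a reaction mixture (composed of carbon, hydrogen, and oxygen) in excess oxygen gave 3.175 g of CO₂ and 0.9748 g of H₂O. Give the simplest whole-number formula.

C2H3O2

mol C = 3.175 g CO₂ ÷ 44.009 g/mol = 0.072144 mol
mol H = 2 × 0.9748 g H₂O ÷ 18.015 g/mol = 0.10822 mol
mass O = 2.130 − (0.86653 + 0.10909) = 1.1544 g → mol O = 1.1544 ÷ 15.999 = 0.072154 mol
Divide by the smallest (0.072144 mol): C 1.000, H 1.500, O 1.000
Multiplying each by 2 gives whole numbers: C 2.00, H 3.00, O 2.00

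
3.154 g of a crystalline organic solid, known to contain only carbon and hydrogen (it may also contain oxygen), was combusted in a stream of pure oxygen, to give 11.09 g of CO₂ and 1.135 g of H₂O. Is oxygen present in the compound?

no

mol C = 11.09 g CO₂ ÷ 44.009 g/mol = 0.25199 mol
mol H = 2 × 1.135 g H₂O ÷ 18.015 g/mol = 0.12601 mol
C and H together account for 3.1537 g — essentially the entire 3.154 g sample — so the compound contains no oxygen.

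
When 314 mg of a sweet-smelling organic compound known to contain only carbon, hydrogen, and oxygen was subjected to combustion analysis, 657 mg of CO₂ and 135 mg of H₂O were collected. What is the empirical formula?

mol C = 0.657 g CO₂ ÷ 44.009 g/mol = 0.01493 mol
mol H = 2 × 0.135 g H₂O ÷ 18.015 g/mol = 0.01499 mol
mass O = 0.314 − (0.1793 + 0.01511) = 0.1196 g → mol O = 0.1196 ÷ 15.999 = 0.007474 mol
Divide by the smallest (0.007474 mol): C 1.997, H 2.005, O 1.000

C2H2O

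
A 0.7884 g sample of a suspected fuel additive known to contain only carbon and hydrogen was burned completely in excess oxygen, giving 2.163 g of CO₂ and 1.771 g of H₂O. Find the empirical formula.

mol C = 2.163 g CO₂ ÷ 44.009 g/mol = 0.049149 mol
mol H = 2 × 1.771 g H₂O ÷ 18.015 g/mol = 0.19661 mol
Divide by the smallest (0.049149 mol): C 1.000, H 4.000

CH4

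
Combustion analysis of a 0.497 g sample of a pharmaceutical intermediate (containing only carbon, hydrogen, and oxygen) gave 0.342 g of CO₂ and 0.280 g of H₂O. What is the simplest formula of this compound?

mol C = 0.342 g CO₂ ÷ 44.009 g/mol = 0.007771 mol
mol H = 2 × 0.280 g H₂O ÷ 18.015 g/mol = 0.03109 mol
mass O = 0.497 − (0.09334 + 0.03133) = 0.3723 g → mol O = 0.3723 ÷ 15.999 = 0.02327 mol
Divide by the smallest (0.007771 mol): C 1.000, H 4.000, O 2.995

CH4O3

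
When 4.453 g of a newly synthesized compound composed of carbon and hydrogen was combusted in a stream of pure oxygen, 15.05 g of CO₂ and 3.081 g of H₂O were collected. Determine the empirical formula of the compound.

mol C = 15.05 g CO₂ ÷ 44.009 g/mol = 0.34198 mol
mol H = 2 × 3.081 g H₂O ÷ 18.015 g/mol = 0.34205 mol
Divide by the smallest (0.34198 mol): C 1.000, H 1.000

CH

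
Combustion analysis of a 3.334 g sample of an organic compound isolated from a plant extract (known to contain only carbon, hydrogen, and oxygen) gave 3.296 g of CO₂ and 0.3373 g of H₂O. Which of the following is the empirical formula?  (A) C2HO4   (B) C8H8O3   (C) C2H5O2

(A) C2HO4

mol C = 3.296 g CO₂ ÷ 44.009 g/mol = 0.074894 mol
mol H = 2 × 0.3373 g H₂O ÷ 18.015 g/mol = 0.037447 mol
mass O = 3.334 − (0.89955 + 0.037746) = 2.3967 g → mol O = 2.3967 ÷ 15.999 = 0.14980 mol
Divide by the smallest (0.037447 mol): C 2.000, H 1.000, O 4.000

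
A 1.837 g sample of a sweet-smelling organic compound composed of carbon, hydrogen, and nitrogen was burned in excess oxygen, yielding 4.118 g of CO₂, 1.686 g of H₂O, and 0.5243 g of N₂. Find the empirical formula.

C5H10N2

mol C = 4.118 g CO₂ ÷ 44.009 g/mol = 0.093572 mol
mol H = 2 × 1.686 g H₂O ÷ 18.015 g/mol = 0.18718 mol
mol N = 2 × 0.5243 g N₂ ÷ 28.014 g/mol = 0.037431 mol
Divide by the smallest (0.037431 mol): C 2.500, H 5.001, N 1.000
Multiplying each by 2 gives whole numbers: C 5.00, H 10.00, N 2.00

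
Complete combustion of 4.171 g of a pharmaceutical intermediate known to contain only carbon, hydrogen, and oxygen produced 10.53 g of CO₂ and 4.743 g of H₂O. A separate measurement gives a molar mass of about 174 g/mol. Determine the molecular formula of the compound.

C10H22O2

mol C = 10.53 g CO₂ ÷ 44.009 g/mol = 0.23927 mol
mol H = 2 × 4.743 g H₂O ÷ 18.015 g/mol = 0.52656 mol
mass O = 4.171 − (2.8739 + 0.53077) = 0.76636 g → mol O = 0.76636 ÷ 15.999 = 0.047901 mol
Divide by the smallest (0.047901 mol): C 4.995, H 10.993, O 1.000
Empirical formula: C5H11O
Empirical-formula mass = 87.14 g/mol; 174 ÷ 87.14 ≈ 2, so the molecular formula is C10H22O2.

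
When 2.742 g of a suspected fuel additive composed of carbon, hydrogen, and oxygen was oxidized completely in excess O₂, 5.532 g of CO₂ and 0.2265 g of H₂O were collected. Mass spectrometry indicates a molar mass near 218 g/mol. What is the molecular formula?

C10H2O6

mol C = 5.532 g CO₂ ÷ 44.009 g/mol = 0.12570 mol
mol H = 2 × 0.2265 g H₂O ÷ 18.015 g/mol = 0.025146 mol
mass O = 2.742 − (1.5098 + 0.025347) = 1.2069 g → mol O = 1.2069 ÷ 15.999 = 0.075433 mol
Divide by the smallest (0.025146 mol): C 4.999, H 1.000, O 3.000
Empirical formula: C5HO3
Empirical-formula mass = 109.06 g/mol; 218 ÷ 109.06 ≈ 2, so the molecular formula is C10H2O6.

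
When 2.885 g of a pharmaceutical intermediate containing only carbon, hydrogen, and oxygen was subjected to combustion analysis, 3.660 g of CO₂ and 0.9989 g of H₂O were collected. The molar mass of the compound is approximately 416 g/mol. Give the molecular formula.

C12H16O16

mol C = 3.660 g CO₂ ÷ 44.009 g/mol = 0.083165 mol
mol H = 2 × 0.9989 g H₂O ÷ 18.015 g/mol = 0.11090 mol
mass O = 2.885 − (0.99889 + 0.11178) = 1.7743 g → mol O = 1.7743 ÷ 15.999 = 0.11090 mol
Divide by the smallest (0.083165 mol): C 1.000, H 1.333, O 1.334
Multiplying each by 3 gives whole numbers: C 3.00, H 4.00, O 4.00
Empirical formula: C3H4O4
Empirical-formula mass = 104.06 g/mol; 416 ÷ 104.06 ≈ 4, so the molecular formula is C12H16O16.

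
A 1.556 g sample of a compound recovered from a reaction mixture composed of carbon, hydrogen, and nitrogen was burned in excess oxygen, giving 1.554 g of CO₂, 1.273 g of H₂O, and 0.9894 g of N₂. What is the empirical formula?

CH4N2

mol C = 1.554 g CO₂ ÷ 44.009 g/mol = 0.035311 mol
mol H = 2 × 1.273 g H₂O ÷ 18.015 g/mol = 0.14133 mol
mol N = 2 × 0.9894 g N₂ ÷ 28.014 g/mol = 0.070636 mol
Divide by the smallest (0.035311 mol): C 1.000, H 4.002, N 2.000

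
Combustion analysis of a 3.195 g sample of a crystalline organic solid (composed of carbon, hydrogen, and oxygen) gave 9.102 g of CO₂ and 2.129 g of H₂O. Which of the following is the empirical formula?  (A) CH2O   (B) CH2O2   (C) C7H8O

(C) C7H8O

mol C = 9.102 g CO₂ ÷ 44.009 g/mol = 0.20682 mol
mol H = 2 × 2.129 g H₂O ÷ 18.015 g/mol = 0.23636 mol
mass O = 3.195 − (2.4841 + 0.23825) = 0.47262 g → mol O = 0.47262 ÷ 15.999 = 0.029541 mol
Divide by the smallest (0.029541 mol): C 7.001, H 8.001, O 1.000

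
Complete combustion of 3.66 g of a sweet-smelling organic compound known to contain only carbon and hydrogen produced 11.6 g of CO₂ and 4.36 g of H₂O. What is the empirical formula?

mol C = 11.6 g CO₂ ÷ 44.009 g/mol = 0.2636 mol
mol H = 2 × 4.36 g H₂O ÷ 18.015 g/mol = 0.4840 mol
Divide by the smallest (0.2636 mol): C 1.000, H 1.836
Multiplying each by 6 gives whole numbers: C 6.00, H 11.02

C6H11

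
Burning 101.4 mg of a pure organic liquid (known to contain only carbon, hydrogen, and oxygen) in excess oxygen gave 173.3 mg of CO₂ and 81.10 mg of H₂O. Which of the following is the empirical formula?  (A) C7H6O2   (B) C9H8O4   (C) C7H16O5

(C) C7H16O5

mol C = 0.1733 g CO₂ ÷ 44.009 g/mol = 0.0039378 mol
mol H = 2 × 0.08110 g H₂O ÷ 18.015 g/mol = 0.0090036 mol
mass O = 0.1014 − (0.047297 + 0.0090756) = 0.045027 g → mol O = 0.045027 ÷ 15.999 = 0.0028144 mol
Divide by the smallest (0.0028144 mol): C 1.399, H 3.199, O 1.000
Multiplying each by 5 gives whole numbers: C 7.00, H 16.00, O 5.00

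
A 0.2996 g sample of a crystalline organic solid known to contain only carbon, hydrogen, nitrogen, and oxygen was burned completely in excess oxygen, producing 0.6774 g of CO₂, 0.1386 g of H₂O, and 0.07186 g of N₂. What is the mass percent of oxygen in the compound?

9.13%

mol C = 0.6774 g CO₂ ÷ 44.009 g/mol = 0.015392 mol
mol H = 2 × 0.1386 g H₂O ÷ 18.015 g/mol = 0.015387 mol
mol N = 2 × 0.07186 g N₂ ÷ 28.014 g/mol = 0.0051303 mol
mass O = 0.2996 − (0.18488 + 0.015510 + 0.071860) = 0.027353 g → mol O = 0.027353 ÷ 15.999 = 0.0017097 mol
mass % O = 0.027353 g ÷ 0.2996 g × 100%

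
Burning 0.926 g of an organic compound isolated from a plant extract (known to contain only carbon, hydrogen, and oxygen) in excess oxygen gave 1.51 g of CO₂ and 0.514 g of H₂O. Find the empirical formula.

C6H10O5

mol C = 1.51 g CO₂ ÷ 44.009 g/mol = 0.03431 mol
mol H = 2 × 0.514 g H₂O ÷ 18.015 g/mol = 0.05706 mol
mass O = 0.926 − (0.4121 + 0.05752) = 0.4564 g → mol O = 0.4564 ÷ 15.999 = 0.02852 mol
Divide by the smallest (0.02852 mol): C 1.203, H 2.000, O 1.000
Multiplying each by 5 gives whole numbers: C 6.01, H 10.00, O 5.00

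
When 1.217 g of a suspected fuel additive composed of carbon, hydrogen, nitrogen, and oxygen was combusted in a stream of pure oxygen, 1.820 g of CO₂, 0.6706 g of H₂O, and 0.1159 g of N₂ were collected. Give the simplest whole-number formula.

C5H9NO4

mol C = 1.820 g CO₂ ÷ 44.009 g/mol = 0.041355 mol
mol H = 2 × 0.6706 g H₂O ÷ 18.015 g/mol = 0.074449 mol
mol N = 2 × 0.1159 g N₂ ÷ 28.014 g/mol = 0.0082744 mol
mass O = 1.217 − (0.49672 + 0.075045 + 0.11590) = 0.52934 g → mol O = 0.52934 ÷ 15.999 = 0.033086 mol
Divide by the smallest (0.0082744 mol): C 4.998, H 8.997, N 1.000, O 3.999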